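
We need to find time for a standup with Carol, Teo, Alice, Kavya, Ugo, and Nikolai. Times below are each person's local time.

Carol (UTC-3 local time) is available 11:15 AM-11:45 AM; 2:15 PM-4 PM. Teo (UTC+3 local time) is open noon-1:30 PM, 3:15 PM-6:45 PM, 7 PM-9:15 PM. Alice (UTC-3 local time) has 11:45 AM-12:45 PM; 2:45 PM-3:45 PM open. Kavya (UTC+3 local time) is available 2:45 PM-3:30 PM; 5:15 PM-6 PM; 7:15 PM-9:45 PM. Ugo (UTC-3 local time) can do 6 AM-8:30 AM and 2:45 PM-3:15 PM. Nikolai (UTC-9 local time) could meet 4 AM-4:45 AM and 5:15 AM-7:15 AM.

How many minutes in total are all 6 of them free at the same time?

Carol in UTC: 14:15-14:45, 17:15-19:00 (add 3h to convert from UTC-3).
Teo in UTC: 09:00-10:30, 12:15-15:45, 16:00-18:15 (subtract 3h to convert from UTC+3).
Alice in UTC: 14:45-15:45, 17:45-18:45 (add 3h to convert from UTC-3).
Kavya in UTC: 11:45-12:30, 14:15-15:00, 16:15-18:45 (subtract 3h to convert from UTC+3).
Ugo in UTC: 09:00-11:30, 17:45-18:15 (add 3h to convert from UTC-3).
Nikolai in UTC: 13:00-13:45, 14:15-16:15 (add 9h to convert from UTC-9).
Carol ∩ Teo: 14:15-14:45, 17:15-18:15.
Carol ∩ Teo ∩ Alice: 17:45-18:15.
Carol ∩ Teo ∩ Alice ∩ Kavya: 17:45-18:15.
Carol ∩ Teo ∩ Alice ∩ Kavya ∩ Ugo: 17:45-18:15.
Carol ∩ Teo ∩ Alice ∩ Kavya ∩ Ugo ∩ Nikolai: ∅.
There is no time when everyone is free.
There is no common window, so the total is 0 minutes.

0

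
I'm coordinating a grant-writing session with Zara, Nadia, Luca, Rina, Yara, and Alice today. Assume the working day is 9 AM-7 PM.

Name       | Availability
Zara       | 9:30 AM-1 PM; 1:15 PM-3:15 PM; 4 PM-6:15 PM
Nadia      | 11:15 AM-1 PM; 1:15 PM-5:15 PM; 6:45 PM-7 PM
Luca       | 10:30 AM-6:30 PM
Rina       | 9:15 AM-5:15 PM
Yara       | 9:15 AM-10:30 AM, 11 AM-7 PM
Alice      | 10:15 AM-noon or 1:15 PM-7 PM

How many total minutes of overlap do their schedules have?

Zara ∩ Nadia: 11:15-13:00, 13:15-15:15, 16:00-17:15.
Zara ∩ Nadia ∩ Luca: 11:15-13:00, 13:15-15:15, 16:00-17:15.
Zara ∩ Nadia ∩ Luca ∩ Rina: 11:15-13:00, 13:15-15:15, 16:00-17:15.
Zara ∩ Nadia ∩ Luca ∩ Rina ∩ Yara: 11:15-13:00, 13:15-15:15, 16:00-17:15.
Zara ∩ Nadia ∩ Luca ∩ Rina ∩ Yara ∩ Alice: 11:15-12:00, 13:15-15:15, 16:00-17:15.
Those are the intersection windows.
Summing the common windows: 45 + 120 + 75 = 240 minutes.

240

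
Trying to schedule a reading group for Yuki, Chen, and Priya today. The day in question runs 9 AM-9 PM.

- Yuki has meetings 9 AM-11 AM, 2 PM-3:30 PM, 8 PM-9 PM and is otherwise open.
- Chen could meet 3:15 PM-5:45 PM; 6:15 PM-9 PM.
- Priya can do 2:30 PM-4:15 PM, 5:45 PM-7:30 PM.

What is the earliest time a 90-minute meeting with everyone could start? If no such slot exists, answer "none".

Yuki free: 11:00-14:00, 15:30-20:00 (invert busy blocks within the working day).
Chen free: 15:15-17:45, 18:15-21:00.
Priya free: 14:30-16:15, 17:45-19:30.
Yuki ∩ Chen: 15:30-17:45, 18:15-20:00.
Yuki ∩ Chen ∩ Priya: 15:30-16:15, 18:15-19:30.
No common window is at least 90 minutes long.

none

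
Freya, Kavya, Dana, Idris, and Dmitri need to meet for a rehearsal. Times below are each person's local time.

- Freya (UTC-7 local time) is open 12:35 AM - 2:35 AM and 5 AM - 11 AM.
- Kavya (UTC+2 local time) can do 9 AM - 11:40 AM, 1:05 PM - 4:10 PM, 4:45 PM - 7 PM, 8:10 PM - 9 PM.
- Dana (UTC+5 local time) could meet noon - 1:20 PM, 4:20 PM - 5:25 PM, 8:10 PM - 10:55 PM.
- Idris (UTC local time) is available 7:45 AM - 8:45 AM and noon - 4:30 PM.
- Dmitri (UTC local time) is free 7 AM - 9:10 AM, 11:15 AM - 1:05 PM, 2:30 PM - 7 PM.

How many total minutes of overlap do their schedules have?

Freya in UTC: 07:35-09:35, 12:00-18:00 (add 7h to convert from UTC-7).
Kavya in UTC: 07:00-09:40, 11:05-14:10, 14:45-17:00, 18:10-19:00 (subtract 2h to convert from UTC+2).
Dana in UTC: 07:00-08:20, 11:20-12:25, 15:10-17:55 (subtract 5h to convert from UTC+5).
Idris in UTC: 07:45-08:45, 12:00-16:30.
Dmitri in UTC: 07:00-09:10, 11:15-13:05, 14:30-19:00.
Freya ∩ Kavya: 07:35-09:35, 12:00-14:10, 14:45-17:00.
Freya ∩ Kavya ∩ Dana: 07:35-08:20, 12:00-12:25, 15:10-17:00.
Freya ∩ Kavya ∩ Dana ∩ Idris: 07:45-08:20, 12:00-12:25, 15:10-16:30.
Freya ∩ Kavya ∩ Dana ∩ Idris ∩ Dmitri: 07:45-08:20, 12:00-12:25, 15:10-16:30.
Summing the common windows: 35 + 25 + 80 = 140 minutes.

140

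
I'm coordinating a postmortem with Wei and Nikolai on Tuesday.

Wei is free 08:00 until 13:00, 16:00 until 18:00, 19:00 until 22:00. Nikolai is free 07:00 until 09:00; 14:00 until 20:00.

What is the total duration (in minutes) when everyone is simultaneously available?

240

Wei ∩ Nikolai: 08:00-09:00, 16:00-18:00, 19:00-20:00.
Summing the common windows: 60 + 120 + 60 = 240 minutes.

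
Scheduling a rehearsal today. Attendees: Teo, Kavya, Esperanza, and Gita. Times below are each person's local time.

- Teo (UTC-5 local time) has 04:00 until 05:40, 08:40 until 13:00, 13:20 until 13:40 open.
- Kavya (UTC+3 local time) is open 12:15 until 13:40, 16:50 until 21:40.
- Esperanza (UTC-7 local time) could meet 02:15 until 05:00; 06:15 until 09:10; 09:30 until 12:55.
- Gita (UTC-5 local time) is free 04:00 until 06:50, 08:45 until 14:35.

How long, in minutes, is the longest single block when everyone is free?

140

Teo in UTC: 09:00-10:40, 13:40-18:00, 18:20-18:40 (add 5h to convert from UTC-5).
Kavya in UTC: 09:15-10:40, 13:50-18:40 (subtract 3h to convert from UTC+3).
Esperanza in UTC: 09:15-12:00, 13:15-16:10, 16:30-19:55 (add 7h to convert from UTC-7).
Gita in UTC: 09:00-11:50, 13:45-19:35 (add 5h to convert from UTC-5).
Teo ∩ Kavya: 09:15-10:40, 13:50-18:00, 18:20-18:40.
Teo ∩ Kavya ∩ Esperanza: 09:15-10:40, 13:50-16:10, 16:30-18:00, 18:20-18:40.
Teo ∩ Kavya ∩ Esperanza ∩ Gita: 09:15-10:40, 13:50-16:10, 16:30-18:00, 18:20-18:40.
Those are the intersection windows.
The longest is 13:50-16:10 at 140 minutes.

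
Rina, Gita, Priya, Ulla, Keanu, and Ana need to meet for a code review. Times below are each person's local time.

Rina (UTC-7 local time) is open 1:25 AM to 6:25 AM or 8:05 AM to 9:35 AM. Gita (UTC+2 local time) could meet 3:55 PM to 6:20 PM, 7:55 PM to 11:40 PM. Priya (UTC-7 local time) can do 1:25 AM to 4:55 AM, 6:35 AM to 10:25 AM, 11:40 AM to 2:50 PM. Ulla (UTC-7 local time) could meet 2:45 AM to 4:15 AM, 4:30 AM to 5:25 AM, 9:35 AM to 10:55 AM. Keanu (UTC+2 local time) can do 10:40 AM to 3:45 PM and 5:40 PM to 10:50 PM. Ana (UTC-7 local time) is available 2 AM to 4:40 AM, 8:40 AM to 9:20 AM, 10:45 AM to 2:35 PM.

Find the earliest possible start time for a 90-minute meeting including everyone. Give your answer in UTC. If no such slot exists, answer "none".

none

Rina in UTC: 08:25-13:25, 15:05-16:35 (add 7h to convert from UTC-7).
Gita in UTC: 13:55-16:20, 17:55-21:40 (subtract 2h to convert from UTC+2).
Priya in UTC: 08:25-11:55, 13:35-17:25, 18:40-21:50 (add 7h to convert from UTC-7).
Ulla in UTC: 09:45-11:15, 11:30-12:25, 16:35-17:55 (add 7h to convert from UTC-7).
Keanu in UTC: 08:40-13:45, 15:40-20:50 (subtract 2h to convert from UTC+2).
Ana in UTC: 09:00-11:40, 15:40-16:20, 17:45-21:35 (add 7h to convert from UTC-7).
Rina ∩ Gita: 15:05-16:20.
Rina ∩ Gita ∩ Priya: 15:05-16:20.
Rina ∩ Gita ∩ Priya ∩ Ulla: ∅.
Rina ∩ Gita ∩ Priya ∩ Ulla ∩ Keanu: ∅.
Rina ∩ Gita ∩ Priya ∩ Ulla ∩ Keanu ∩ Ana: ∅.
There is no time when everyone is free.
No common window is at least 90 minutes long.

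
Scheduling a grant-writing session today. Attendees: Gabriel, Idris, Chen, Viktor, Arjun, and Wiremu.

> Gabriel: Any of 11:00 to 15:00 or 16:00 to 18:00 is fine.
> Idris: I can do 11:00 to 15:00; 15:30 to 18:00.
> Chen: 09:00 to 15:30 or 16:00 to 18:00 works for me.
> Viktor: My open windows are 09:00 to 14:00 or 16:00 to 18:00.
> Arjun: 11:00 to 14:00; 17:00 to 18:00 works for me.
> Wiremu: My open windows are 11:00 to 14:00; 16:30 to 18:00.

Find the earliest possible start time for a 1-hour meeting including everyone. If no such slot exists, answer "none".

Gabriel ∩ Idris: 11:00-15:00, 16:00-18:00.
Gabriel ∩ Idris ∩ Chen: 11:00-15:00, 16:00-18:00.
Gabriel ∩ Idris ∩ Chen ∩ Viktor: 11:00-14:00, 16:00-18:00.
Gabriel ∩ Idris ∩ Chen ∩ Viktor ∩ Arjun: 11:00-14:00, 17:00-18:00.
Gabriel ∩ Idris ∩ Chen ∩ Viktor ∩ Arjun ∩ Wiremu: 11:00-14:00, 17:00-18:00.
The first common window of at least 60 minutes is 11:00-14:00, so the earliest start is 11:00.

11:00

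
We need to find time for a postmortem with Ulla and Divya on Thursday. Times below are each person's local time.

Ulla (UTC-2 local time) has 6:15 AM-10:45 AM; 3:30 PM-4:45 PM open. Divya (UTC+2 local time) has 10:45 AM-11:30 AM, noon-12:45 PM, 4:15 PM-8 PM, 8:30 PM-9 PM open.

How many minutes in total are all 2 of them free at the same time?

135

Ulla in UTC: 08:15-12:45, 17:30-18:45 (add 2h to convert from UTC-2).
Divya in UTC: 08:45-09:30, 10:00-10:45, 14:15-18:00, 18:30-19:00 (subtract 2h to convert from UTC+2).
Ulla ∩ Divya: 08:45-09:30, 10:00-10:45, 17:30-18:00, 18:30-18:45.
So the common availability across everyone is 08:45-09:30, 10:00-10:45, 17:30-18:00, 18:30-18:45.
Summing the common windows: 45 + 45 + 30 + 15 = 135 minutes.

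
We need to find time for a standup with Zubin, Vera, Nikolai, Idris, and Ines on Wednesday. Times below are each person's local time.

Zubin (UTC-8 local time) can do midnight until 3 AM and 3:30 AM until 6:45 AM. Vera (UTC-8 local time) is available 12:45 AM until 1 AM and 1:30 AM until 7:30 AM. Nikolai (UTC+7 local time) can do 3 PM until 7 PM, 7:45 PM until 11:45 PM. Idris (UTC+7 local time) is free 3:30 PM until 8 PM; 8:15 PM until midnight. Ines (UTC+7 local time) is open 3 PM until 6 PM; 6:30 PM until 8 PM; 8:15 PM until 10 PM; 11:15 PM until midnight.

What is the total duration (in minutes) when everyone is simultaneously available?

Zubin in UTC: 08:00-11:00, 11:30-14:45 (add 8h to convert from UTC-8).
Vera in UTC: 08:45-09:00, 09:30-15:30 (add 8h to convert from UTC-8).
Nikolai in UTC: 08:00-12:00, 12:45-16:45 (subtract 7h to convert from UTC+7).
Idris in UTC: 08:30-13:00, 13:15-17:00 (subtract 7h to convert from UTC+7).
Ines in UTC: 08:00-11:00, 11:30-13:00, 13:15-15:00, 16:15-17:00 (subtract 7h to convert from UTC+7).
Zubin ∩ Vera: 08:45-09:00, 09:30-11:00, 11:30-14:45.
Zubin ∩ Vera ∩ Nikolai: 08:45-09:00, 09:30-11:00, 11:30-12:00, 12:45-14:45.
Zubin ∩ Vera ∩ Nikolai ∩ Idris: 08:45-09:00, 09:30-11:00, 11:30-12:00, 12:45-13:00, 13:15-14:45.
Zubin ∩ Vera ∩ Nikolai ∩ Idris ∩ Ines: 08:45-09:00, 09:30-11:00, 11:30-12:00, 12:45-13:00, 13:15-14:45.
So the common availability across everyone is 08:45-09:00, 09:30-11:00, 11:30-12:00, 12:45-13:00, 13:15-14:45.
Summing the common windows: 15 + 90 + 30 + 15 + 90 = 240 minutes.

240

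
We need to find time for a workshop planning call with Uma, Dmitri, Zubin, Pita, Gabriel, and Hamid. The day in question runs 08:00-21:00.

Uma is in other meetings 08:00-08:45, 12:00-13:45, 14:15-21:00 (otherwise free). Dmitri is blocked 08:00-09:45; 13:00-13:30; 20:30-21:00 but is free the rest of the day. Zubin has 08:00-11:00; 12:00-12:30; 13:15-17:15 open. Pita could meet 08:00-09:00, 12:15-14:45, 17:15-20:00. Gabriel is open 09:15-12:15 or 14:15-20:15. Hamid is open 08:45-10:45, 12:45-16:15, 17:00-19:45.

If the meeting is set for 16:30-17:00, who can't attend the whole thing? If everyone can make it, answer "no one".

Uma free: 08:45-12:00, 13:45-14:15 (invert busy blocks within the working day).
Dmitri free: 09:45-13:00, 13:30-20:30 (invert busy blocks within the working day).
Zubin free: 08:00-11:00, 12:00-12:30, 13:15-17:15.
Pita free: 08:00-09:00, 12:15-14:45, 17:15-20:00.
Gabriel free: 09:15-12:15, 14:15-20:15.
Hamid free: 08:45-10:45, 12:45-16:15, 17:00-19:45.
Uma: not fully free for 16:30-17:00. Dmitri: free for 16:30-17:00. Zubin: free for 16:30-17:00. Pita: not fully free for 16:30-17:00. Gabriel: free for 16:30-17:00. Hamid: not fully free for 16:30-17:00.

Hamid, Pita, Uma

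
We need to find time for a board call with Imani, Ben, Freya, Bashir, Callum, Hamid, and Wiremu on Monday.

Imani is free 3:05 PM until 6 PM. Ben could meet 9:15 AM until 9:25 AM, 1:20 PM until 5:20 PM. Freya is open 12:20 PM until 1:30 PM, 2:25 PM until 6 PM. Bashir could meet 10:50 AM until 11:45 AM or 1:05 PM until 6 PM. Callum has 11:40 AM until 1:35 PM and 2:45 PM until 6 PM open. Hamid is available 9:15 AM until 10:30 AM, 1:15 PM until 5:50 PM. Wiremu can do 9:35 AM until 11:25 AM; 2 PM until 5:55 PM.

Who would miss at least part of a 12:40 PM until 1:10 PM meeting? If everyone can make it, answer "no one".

Imani: not fully free for 12:40-13:10. Ben: not fully free for 12:40-13:10. Freya: free for 12:40-13:10. Bashir: not fully free for 12:40-13:10. Callum: free for 12:40-13:10. Hamid: not fully free for 12:40-13:10. Wiremu: not fully free for 12:40-13:10.

Bashir, Ben, Hamid, Imani, Wiremu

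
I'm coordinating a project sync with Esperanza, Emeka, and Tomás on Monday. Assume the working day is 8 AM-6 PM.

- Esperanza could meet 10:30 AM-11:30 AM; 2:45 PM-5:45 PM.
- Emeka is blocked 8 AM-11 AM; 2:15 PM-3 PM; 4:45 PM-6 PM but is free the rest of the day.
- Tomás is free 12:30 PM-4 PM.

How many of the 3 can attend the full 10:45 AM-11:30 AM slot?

Esperanza free: 10:30-11:30, 14:45-17:45.
Emeka free: 11:00-14:15, 15:00-16:45 (invert busy blocks within the working day).
Tomás free: 12:30-16:00.
Esperanza can make the full 10:45-11:30 slot — that's 1.

1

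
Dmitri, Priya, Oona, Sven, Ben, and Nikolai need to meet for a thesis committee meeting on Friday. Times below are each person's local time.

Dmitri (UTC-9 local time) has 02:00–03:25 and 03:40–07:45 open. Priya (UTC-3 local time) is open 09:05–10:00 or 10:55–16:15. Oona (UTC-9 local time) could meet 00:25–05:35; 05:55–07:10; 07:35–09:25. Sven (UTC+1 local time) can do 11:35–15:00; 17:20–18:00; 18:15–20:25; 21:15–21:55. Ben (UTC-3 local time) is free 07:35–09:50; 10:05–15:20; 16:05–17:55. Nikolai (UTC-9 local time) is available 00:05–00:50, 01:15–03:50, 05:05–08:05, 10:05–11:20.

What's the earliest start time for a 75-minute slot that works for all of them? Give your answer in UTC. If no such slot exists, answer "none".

none

Dmitri in UTC: 11:00-12:25, 12:40-16:45 (add 9h to convert from UTC-9).
Priya in UTC: 12:05-13:00, 13:55-19:15 (add 3h to convert from UTC-3).
Oona in UTC: 09:25-14:35, 14:55-16:10, 16:35-18:25 (add 9h to convert from UTC-9).
Sven in UTC: 10:35-14:00, 16:20-17:00, 17:15-19:25, 20:15-20:55 (subtract 1h to convert from UTC+1).
Ben in UTC: 10:35-12:50, 13:05-18:20, 19:05-20:55 (add 3h to convert from UTC-3).
Nikolai in UTC: 09:05-09:50, 10:15-12:50, 14:05-17:05, 19:05-20:20 (add 9h to convert from UTC-9).
Dmitri ∩ Priya: 12:05-12:25, 12:40-13:00, 13:55-16:45.
Dmitri ∩ Priya ∩ Oona: 12:05-12:25, 12:40-13:00, 13:55-14:35, 14:55-16:10, 16:35-16:45.
Dmitri ∩ Priya ∩ Oona ∩ Sven: 12:05-12:25, 12:40-13:00, 13:55-14:00, 16:35-16:45.
Dmitri ∩ Priya ∩ Oona ∩ Sven ∩ Ben: 12:05-12:25, 12:40-12:50, 13:55-14:00, 16:35-16:45.
Dmitri ∩ Priya ∩ Oona ∩ Sven ∩ Ben ∩ Nikolai: 12:05-12:25, 12:40-12:50, 16:35-16:45.
No common window is at least 75 minutes long.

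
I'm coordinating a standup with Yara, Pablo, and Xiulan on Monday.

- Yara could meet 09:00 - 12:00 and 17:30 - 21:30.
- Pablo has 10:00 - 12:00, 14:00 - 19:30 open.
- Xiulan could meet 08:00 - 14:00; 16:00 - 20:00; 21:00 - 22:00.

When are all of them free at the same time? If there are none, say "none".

10:00-12:00, 17:30-19:30

Yara ∩ Pablo: 10:00-12:00, 17:30-19:30.
Yara ∩ Pablo ∩ Xiulan: 10:00-12:00, 17:30-19:30.
Those are the intersection windows.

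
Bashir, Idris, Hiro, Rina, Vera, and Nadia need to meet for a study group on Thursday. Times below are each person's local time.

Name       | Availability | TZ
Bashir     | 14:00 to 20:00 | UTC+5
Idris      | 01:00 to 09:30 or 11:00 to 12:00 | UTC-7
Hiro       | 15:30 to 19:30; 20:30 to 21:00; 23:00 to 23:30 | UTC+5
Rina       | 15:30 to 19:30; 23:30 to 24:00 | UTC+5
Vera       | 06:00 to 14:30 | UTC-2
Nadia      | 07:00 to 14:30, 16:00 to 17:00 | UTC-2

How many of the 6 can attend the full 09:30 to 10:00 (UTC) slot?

4

Bashir in UTC: 09:00-15:00 (subtract 5h to convert from UTC+5).
Idris in UTC: 08:00-16:30, 18:00-19:00 (add 7h to convert from UTC-7).
Hiro in UTC: 10:30-14:30, 15:30-16:00, 18:00-18:30 (subtract 5h to convert from UTC+5).
Rina in UTC: 10:30-14:30, 18:30-19:00 (subtract 5h to convert from UTC+5).
Vera in UTC: 08:00-16:30 (add 2h to convert from UTC-2).
Nadia in UTC: 09:00-16:30, 18:00-19:00 (add 2h to convert from UTC-2).
Bashir, Idris, Vera, and Nadia can make the full 09:30-10:00 slot — that's 4.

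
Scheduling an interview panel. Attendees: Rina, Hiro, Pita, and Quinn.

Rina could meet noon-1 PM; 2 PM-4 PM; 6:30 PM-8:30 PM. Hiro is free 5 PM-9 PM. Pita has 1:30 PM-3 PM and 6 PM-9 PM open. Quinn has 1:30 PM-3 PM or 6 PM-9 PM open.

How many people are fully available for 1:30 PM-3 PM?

2

Pita and Quinn can make the full 13:30-15:00 slot — that's 2.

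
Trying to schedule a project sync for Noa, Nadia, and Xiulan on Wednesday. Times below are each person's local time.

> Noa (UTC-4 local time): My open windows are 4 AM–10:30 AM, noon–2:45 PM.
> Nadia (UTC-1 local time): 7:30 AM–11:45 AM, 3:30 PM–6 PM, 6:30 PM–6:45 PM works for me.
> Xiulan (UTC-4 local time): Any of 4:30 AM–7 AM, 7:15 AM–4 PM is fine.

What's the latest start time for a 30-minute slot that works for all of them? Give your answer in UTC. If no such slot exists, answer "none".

18:15

Noa in UTC: 08:00-14:30, 16:00-18:45 (add 4h to convert from UTC-4).
Nadia in UTC: 08:30-12:45, 16:30-19:00, 19:30-19:45 (add 1h to convert from UTC-1).
Xiulan in UTC: 08:30-11:00, 11:15-20:00 (add 4h to convert from UTC-4).
Noa ∩ Nadia: 08:30-12:45, 16:30-18:45.
Noa ∩ Nadia ∩ Xiulan: 08:30-11:00, 11:15-12:45, 16:30-18:45.
The last common window of at least 30 minutes is 16:30-18:45; a 30-minute meeting can start as late as 18:15 and still end by 18:45.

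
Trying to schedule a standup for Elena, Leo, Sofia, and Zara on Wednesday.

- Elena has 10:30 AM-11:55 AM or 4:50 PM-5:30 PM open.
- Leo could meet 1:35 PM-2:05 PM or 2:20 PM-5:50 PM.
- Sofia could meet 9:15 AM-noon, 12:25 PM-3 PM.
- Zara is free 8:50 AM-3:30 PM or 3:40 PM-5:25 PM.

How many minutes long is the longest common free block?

0

Elena ∩ Leo: 16:50-17:30.
Elena ∩ Leo ∩ Sofia: ∅.
Elena ∩ Leo ∩ Sofia ∩ Zara: ∅.
There is no time when everyone is free.
No common window exists, so the longest block is 0 minutes.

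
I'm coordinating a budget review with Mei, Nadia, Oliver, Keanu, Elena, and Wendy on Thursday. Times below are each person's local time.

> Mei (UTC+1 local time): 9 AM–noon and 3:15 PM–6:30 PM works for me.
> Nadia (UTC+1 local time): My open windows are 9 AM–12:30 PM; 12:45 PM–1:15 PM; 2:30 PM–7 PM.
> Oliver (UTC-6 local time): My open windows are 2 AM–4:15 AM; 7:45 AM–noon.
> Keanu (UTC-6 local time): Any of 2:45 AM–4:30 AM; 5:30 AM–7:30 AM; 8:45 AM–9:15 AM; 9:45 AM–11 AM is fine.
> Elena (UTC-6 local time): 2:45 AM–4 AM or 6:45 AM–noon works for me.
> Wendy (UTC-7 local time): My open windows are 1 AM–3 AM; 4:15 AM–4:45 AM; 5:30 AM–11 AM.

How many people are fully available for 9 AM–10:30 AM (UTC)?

Mei in UTC: 08:00-11:00, 14:15-17:30 (subtract 1h to convert from UTC+1).
Nadia in UTC: 08:00-11:30, 11:45-12:15, 13:30-18:00 (subtract 1h to convert from UTC+1).
Oliver in UTC: 08:00-10:15, 13:45-18:00 (add 6h to convert from UTC-6).
Keanu in UTC: 08:45-10:30, 11:30-13:30, 14:45-15:15, 15:45-17:00 (add 6h to convert from UTC-6).
Elena in UTC: 08:45-10:00, 12:45-18:00 (add 6h to convert from UTC-6).
Wendy in UTC: 08:00-10:00, 11:15-11:45, 12:30-18:00 (add 7h to convert from UTC-7).
Mei, Nadia, and Keanu can make the full 09:00-10:30 slot — that's 3.

3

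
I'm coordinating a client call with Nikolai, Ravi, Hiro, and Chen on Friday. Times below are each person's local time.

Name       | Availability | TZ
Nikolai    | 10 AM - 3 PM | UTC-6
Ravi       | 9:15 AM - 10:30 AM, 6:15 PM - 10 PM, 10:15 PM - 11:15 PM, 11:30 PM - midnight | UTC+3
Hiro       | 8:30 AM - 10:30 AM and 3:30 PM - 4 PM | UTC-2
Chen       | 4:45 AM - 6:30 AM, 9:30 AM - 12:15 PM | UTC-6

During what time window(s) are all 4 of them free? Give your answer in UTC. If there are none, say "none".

17:30-18:00

Nikolai in UTC: 16:00-21:00 (add 6h to convert from UTC-6).
Ravi in UTC: 06:15-07:30, 15:15-19:00, 19:15-20:15, 20:30-21:00 (subtract 3h to convert from UTC+3).
Hiro in UTC: 10:30-12:30, 17:30-18:00 (add 2h to convert from UTC-2).
Chen in UTC: 10:45-12:30, 15:30-18:15 (add 6h to convert from UTC-6).
Nikolai ∩ Ravi: 16:00-19:00, 19:15-20:15, 20:30-21:00.
Nikolai ∩ Ravi ∩ Hiro: 17:30-18:00.
Nikolai ∩ Ravi ∩ Hiro ∩ Chen: 17:30-18:00.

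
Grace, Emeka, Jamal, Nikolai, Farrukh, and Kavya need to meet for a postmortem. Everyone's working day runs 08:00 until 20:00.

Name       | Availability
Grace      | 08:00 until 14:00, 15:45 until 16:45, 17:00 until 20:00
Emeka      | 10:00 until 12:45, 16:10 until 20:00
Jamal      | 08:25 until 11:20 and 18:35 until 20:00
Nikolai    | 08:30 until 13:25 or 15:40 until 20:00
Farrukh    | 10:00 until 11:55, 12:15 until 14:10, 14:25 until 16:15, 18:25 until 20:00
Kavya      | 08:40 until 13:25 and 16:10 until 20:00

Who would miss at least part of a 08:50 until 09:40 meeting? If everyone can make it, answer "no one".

Grace: free for 08:50-09:40. Emeka: not fully free for 08:50-09:40. Jamal: free for 08:50-09:40. Nikolai: free for 08:50-09:40. Farrukh: not fully free for 08:50-09:40. Kavya: free for 08:50-09:40.

Emeka, Farrukh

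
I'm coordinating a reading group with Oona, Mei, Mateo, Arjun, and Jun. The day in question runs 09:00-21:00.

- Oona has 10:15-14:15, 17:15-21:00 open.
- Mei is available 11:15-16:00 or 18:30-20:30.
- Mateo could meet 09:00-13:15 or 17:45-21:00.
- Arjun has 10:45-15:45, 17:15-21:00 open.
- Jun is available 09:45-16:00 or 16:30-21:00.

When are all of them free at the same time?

11:15-13:15, 18:30-20:30

Oona ∩ Mei: 11:15-14:15, 18:30-20:30.
Oona ∩ Mei ∩ Mateo: 11:15-13:15, 18:30-20:30.
Oona ∩ Mei ∩ Mateo ∩ Arjun: 11:15-13:15, 18:30-20:30.
Oona ∩ Mei ∩ Mateo ∩ Arjun ∩ Jun: 11:15-13:15, 18:30-20:30.
Those are the intersection windows.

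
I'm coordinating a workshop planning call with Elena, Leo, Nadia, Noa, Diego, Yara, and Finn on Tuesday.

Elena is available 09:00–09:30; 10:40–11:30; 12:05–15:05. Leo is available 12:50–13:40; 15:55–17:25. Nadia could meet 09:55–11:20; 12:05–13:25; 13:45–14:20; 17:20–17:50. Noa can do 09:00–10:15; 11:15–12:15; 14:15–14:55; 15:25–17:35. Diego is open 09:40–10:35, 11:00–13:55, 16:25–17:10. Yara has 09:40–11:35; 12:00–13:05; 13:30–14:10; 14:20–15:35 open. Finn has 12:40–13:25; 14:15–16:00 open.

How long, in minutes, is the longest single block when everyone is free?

0

Elena ∩ Leo: 12:50-13:40.
Elena ∩ Leo ∩ Nadia: 12:50-13:25.
Elena ∩ Leo ∩ Nadia ∩ Noa: ∅.
Elena ∩ Leo ∩ Nadia ∩ Noa ∩ Diego: ∅.
Elena ∩ Leo ∩ Nadia ∩ Noa ∩ Diego ∩ Yara: ∅.
Elena ∩ Leo ∩ Nadia ∩ Noa ∩ Diego ∩ Yara ∩ Finn: ∅.
There is no time when everyone is free.
No common window exists, so the longest block is 0 minutes.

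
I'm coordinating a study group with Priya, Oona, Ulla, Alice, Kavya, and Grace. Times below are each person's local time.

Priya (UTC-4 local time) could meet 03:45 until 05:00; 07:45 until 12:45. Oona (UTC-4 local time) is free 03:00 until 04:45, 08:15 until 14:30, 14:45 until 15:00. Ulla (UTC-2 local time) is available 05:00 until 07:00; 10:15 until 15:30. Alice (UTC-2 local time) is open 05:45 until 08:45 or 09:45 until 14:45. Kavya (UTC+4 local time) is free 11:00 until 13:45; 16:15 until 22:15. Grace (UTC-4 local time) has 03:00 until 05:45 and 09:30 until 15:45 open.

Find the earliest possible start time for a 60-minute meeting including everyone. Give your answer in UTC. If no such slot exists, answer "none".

Priya in UTC: 07:45-09:00, 11:45-16:45 (add 4h to convert from UTC-4).
Oona in UTC: 07:00-08:45, 12:15-18:30, 18:45-19:00 (add 4h to convert from UTC-4).
Ulla in UTC: 07:00-09:00, 12:15-17:30 (add 2h to convert from UTC-2).
Alice in UTC: 07:45-10:45, 11:45-16:45 (add 2h to convert from UTC-2).
Kavya in UTC: 07:00-09:45, 12:15-18:15 (subtract 4h to convert from UTC+4).
Grace in UTC: 07:00-09:45, 13:30-19:45 (add 4h to convert from UTC-4).
Priya ∩ Oona: 07:45-08:45, 12:15-16:45.
Priya ∩ Oona ∩ Ulla: 07:45-08:45, 12:15-16:45.
Priya ∩ Oona ∩ Ulla ∩ Alice: 07:45-08:45, 12:15-16:45.
Priya ∩ Oona ∩ Ulla ∩ Alice ∩ Kavya: 07:45-08:45, 12:15-16:45.
Priya ∩ Oona ∩ Ulla ∩ Alice ∩ Kavya ∩ Grace: 07:45-08:45, 13:30-16:45.
Those are the intersection windows.
The first common window of at least 60 minutes is 07:45-08:45, so the earliest start is 07:45.

07:45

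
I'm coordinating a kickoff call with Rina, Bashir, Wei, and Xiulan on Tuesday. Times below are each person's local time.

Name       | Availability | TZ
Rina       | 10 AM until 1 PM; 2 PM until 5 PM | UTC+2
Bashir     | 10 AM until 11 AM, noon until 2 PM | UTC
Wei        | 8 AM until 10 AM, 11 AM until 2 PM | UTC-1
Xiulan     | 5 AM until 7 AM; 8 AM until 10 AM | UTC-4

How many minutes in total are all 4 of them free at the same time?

Rina in UTC: 08:00-11:00, 12:00-15:00 (subtract 2h to convert from UTC+2).
Bashir in UTC: 10:00-11:00, 12:00-14:00.
Wei in UTC: 09:00-11:00, 12:00-15:00 (add 1h to convert from UTC-1).
Xiulan in UTC: 09:00-11:00, 12:00-14:00 (add 4h to convert from UTC-4).
Rina ∩ Bashir: 10:00-11:00, 12:00-14:00.
Rina ∩ Bashir ∩ Wei: 10:00-11:00, 12:00-14:00.
Rina ∩ Bashir ∩ Wei ∩ Xiulan: 10:00-11:00, 12:00-14:00.
Summing the common windows: 60 + 120 = 180 minutes.

180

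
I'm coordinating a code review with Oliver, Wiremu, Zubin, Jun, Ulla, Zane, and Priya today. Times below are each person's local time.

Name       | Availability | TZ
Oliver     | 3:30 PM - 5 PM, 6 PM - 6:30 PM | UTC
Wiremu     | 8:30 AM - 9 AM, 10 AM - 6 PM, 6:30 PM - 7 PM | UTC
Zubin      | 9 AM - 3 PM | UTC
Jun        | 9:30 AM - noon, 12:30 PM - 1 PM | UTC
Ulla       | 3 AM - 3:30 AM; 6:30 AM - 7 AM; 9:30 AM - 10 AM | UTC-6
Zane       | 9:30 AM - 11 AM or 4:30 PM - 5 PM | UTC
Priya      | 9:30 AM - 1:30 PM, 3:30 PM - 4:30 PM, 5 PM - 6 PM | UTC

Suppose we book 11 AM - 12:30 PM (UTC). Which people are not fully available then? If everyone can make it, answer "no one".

Oliver in UTC: 15:30-17:00, 18:00-18:30.
Wiremu in UTC: 08:30-09:00, 10:00-18:00, 18:30-19:00.
Zubin in UTC: 09:00-15:00.
Jun in UTC: 09:30-12:00, 12:30-13:00.
Ulla in UTC: 09:00-09:30, 12:30-13:00, 15:30-16:00 (add 6h to convert from UTC-6).
Zane in UTC: 09:30-11:00, 16:30-17:00.
Priya in UTC: 09:30-13:30, 15:30-16:30, 17:00-18:00.
Oliver: not fully free for 11:00-12:30. Wiremu: free for 11:00-12:30. Zubin: free for 11:00-12:30. Jun: not fully free for 11:00-12:30. Ulla: not fully free for 11:00-12:30. Zane: not fully free for 11:00-12:30. Priya: free for 11:00-12:30.

Jun, Oliver, Ulla, Zane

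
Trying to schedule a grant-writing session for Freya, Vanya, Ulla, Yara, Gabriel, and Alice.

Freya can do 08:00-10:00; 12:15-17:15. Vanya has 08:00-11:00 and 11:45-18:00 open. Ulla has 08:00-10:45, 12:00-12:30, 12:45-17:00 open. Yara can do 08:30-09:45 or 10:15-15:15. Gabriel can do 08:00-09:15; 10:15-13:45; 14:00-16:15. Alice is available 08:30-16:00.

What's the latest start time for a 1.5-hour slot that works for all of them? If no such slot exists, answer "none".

Freya ∩ Vanya: 08:00-10:00, 12:15-17:15.
Freya ∩ Vanya ∩ Ulla: 08:00-10:00, 12:15-12:30, 12:45-17:00.
Freya ∩ Vanya ∩ Ulla ∩ Yara: 08:30-09:45, 12:15-12:30, 12:45-15:15.
Freya ∩ Vanya ∩ Ulla ∩ Yara ∩ Gabriel: 08:30-09:15, 12:15-12:30, 12:45-13:45, 14:00-15:15.
Freya ∩ Vanya ∩ Ulla ∩ Yara ∩ Gabriel ∩ Alice: 08:30-09:15, 12:15-12:30, 12:45-13:45, 14:00-15:15.
No common window is at least 90 minutes long.

none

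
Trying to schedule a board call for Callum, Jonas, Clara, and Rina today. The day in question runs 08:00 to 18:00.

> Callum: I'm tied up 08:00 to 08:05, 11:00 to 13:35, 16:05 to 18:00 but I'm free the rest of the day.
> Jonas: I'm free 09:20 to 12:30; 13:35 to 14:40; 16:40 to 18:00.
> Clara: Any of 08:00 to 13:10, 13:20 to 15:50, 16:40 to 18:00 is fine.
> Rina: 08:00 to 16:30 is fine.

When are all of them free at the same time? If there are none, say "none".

09:20-11:00, 13:35-14:40

Callum free: 08:05-11:00, 13:35-16:05 (invert busy blocks within the working day).
Jonas free: 09:20-12:30, 13:35-14:40, 16:40-18:00.
Clara free: 08:00-13:10, 13:20-15:50, 16:40-18:00.
Rina free: 08:00-16:30.
Callum ∩ Jonas: 09:20-11:00, 13:35-14:40.
Callum ∩ Jonas ∩ Clara: 09:20-11:00, 13:35-14:40.
Callum ∩ Jonas ∩ Clara ∩ Rina: 09:20-11:00, 13:35-14:40.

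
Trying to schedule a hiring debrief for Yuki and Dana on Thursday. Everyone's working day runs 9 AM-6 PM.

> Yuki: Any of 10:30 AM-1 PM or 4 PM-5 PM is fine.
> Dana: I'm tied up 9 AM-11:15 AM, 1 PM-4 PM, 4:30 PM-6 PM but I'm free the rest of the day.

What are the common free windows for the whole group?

Yuki free: 10:30-13:00, 16:00-17:00.
Dana free: 11:15-13:00, 16:00-16:30 (invert busy blocks within the working day).
Yuki ∩ Dana: 11:15-13:00, 16:00-16:30.

11:15-13:00, 16:00-16:30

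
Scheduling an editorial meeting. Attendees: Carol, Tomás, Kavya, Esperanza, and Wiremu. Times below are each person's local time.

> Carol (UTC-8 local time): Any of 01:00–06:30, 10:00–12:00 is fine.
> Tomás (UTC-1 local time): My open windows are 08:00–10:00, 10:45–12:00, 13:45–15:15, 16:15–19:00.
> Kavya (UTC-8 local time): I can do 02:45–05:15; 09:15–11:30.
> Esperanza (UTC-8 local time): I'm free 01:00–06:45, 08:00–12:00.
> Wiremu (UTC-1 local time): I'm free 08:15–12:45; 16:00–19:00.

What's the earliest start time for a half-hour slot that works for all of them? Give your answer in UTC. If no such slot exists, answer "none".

11:45

Carol in UTC: 09:00-14:30, 18:00-20:00 (add 8h to convert from UTC-8).
Tomás in UTC: 09:00-11:00, 11:45-13:00, 14:45-16:15, 17:15-20:00 (add 1h to convert from UTC-1).
Kavya in UTC: 10:45-13:15, 17:15-19:30 (add 8h to convert from UTC-8).
Esperanza in UTC: 09:00-14:45, 16:00-20:00 (add 8h to convert from UTC-8).
Wiremu in UTC: 09:15-13:45, 17:00-20:00 (add 1h to convert from UTC-1).
Carol ∩ Tomás: 09:00-11:00, 11:45-13:00, 18:00-20:00.
Carol ∩ Tomás ∩ Kavya: 10:45-11:00, 11:45-13:00, 18:00-19:30.
Carol ∩ Tomás ∩ Kavya ∩ Esperanza: 10:45-11:00, 11:45-13:00, 18:00-19:30.
Carol ∩ Tomás ∩ Kavya ∩ Esperanza ∩ Wiremu: 10:45-11:00, 11:45-13:00, 18:00-19:30.
The first common window of at least 30 minutes is 11:45-13:00, so the earliest start is 11:45.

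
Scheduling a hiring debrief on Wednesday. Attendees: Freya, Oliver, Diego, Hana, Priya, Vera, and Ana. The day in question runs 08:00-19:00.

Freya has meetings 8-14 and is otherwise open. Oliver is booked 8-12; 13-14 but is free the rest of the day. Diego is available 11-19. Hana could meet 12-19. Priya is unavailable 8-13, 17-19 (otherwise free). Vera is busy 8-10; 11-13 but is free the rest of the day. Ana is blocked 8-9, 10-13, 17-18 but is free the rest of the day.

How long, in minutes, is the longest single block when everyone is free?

180

Freya free: 14:00-19:00 (invert busy blocks within the working day).
Oliver free: 12:00-13:00, 14:00-19:00 (invert busy blocks within the working day).
Diego free: 11:00-19:00.
Hana free: 12:00-19:00.
Priya free: 13:00-17:00 (invert busy blocks within the working day).
Vera free: 10:00-11:00, 13:00-19:00 (invert busy blocks within the working day).
Ana free: 09:00-10:00, 13:00-17:00, 18:00-19:00 (invert busy blocks within the working day).
Freya ∩ Oliver: 14:00-19:00.
Freya ∩ Oliver ∩ Diego: 14:00-19:00.
Freya ∩ Oliver ∩ Diego ∩ Hana: 14:00-19:00.
Freya ∩ Oliver ∩ Diego ∩ Hana ∩ Priya: 14:00-17:00.
Freya ∩ Oliver ∩ Diego ∩ Hana ∩ Priya ∩ Vera: 14:00-17:00.
Freya ∩ Oliver ∩ Diego ∩ Hana ∩ Priya ∩ Vera ∩ Ana: 14:00-17:00.
So the common availability across everyone is 14:00-17:00.
The longest is 14:00-17:00 at 180 minutes.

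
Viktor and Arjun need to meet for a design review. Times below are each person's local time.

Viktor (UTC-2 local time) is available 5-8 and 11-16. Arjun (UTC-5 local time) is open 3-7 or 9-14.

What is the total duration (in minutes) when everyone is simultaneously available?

Viktor in UTC: 07:00-10:00, 13:00-18:00 (add 2h to convert from UTC-2).
Arjun in UTC: 08:00-12:00, 14:00-19:00 (add 5h to convert from UTC-5).
Viktor ∩ Arjun: 08:00-10:00, 14:00-18:00.
Summing the common windows: 120 + 240 = 360 minutes.

360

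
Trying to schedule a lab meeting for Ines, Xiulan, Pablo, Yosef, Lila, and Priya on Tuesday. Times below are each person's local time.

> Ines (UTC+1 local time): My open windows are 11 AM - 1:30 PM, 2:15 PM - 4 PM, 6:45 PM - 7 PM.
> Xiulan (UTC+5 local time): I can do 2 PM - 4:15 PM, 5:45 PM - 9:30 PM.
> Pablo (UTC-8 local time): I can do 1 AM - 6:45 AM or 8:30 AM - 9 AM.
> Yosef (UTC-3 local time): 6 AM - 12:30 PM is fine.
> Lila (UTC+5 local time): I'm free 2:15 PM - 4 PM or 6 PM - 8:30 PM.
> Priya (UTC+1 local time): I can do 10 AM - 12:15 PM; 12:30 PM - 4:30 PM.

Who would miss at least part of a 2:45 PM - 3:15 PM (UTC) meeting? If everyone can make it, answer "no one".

Ines in UTC: 10:00-12:30, 13:15-15:00, 17:45-18:00 (subtract 1h to convert from UTC+1).
Xiulan in UTC: 09:00-11:15, 12:45-16:30 (subtract 5h to convert from UTC+5).
Pablo in UTC: 09:00-14:45, 16:30-17:00 (add 8h to convert from UTC-8).
Yosef in UTC: 09:00-15:30 (add 3h to convert from UTC-3).
Lila in UTC: 09:15-11:00, 13:00-15:30 (subtract 5h to convert from UTC+5).
Priya in UTC: 09:00-11:15, 11:30-15:30 (subtract 1h to convert from UTC+1).
Ines: not fully free for 14:45-15:15. Xiulan: free for 14:45-15:15. Pablo: not fully free for 14:45-15:15. Yosef: free for 14:45-15:15. Lila: free for 14:45-15:15. Priya: free for 14:45-15:15.

Ines, Pablo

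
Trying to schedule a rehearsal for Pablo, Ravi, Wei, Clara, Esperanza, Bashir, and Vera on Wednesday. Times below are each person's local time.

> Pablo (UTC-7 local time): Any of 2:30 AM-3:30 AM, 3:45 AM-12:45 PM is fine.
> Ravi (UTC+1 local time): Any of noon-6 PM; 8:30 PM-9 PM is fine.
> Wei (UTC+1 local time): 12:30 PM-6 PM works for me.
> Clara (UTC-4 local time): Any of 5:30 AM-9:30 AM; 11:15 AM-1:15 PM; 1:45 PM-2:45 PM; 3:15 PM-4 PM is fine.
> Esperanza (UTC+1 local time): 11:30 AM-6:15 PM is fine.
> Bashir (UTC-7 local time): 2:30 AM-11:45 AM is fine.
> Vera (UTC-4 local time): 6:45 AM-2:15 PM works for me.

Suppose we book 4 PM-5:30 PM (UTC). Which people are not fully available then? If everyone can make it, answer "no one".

Pablo in UTC: 09:30-10:30, 10:45-19:45 (add 7h to convert from UTC-7).
Ravi in UTC: 11:00-17:00, 19:30-20:00 (subtract 1h to convert from UTC+1).
Wei in UTC: 11:30-17:00 (subtract 1h to convert from UTC+1).
Clara in UTC: 09:30-13:30, 15:15-17:15, 17:45-18:45, 19:15-20:00 (add 4h to convert from UTC-4).
Esperanza in UTC: 10:30-17:15 (subtract 1h to convert from UTC+1).
Bashir in UTC: 09:30-18:45 (add 7h to convert from UTC-7).
Vera in UTC: 10:45-18:15 (add 4h to convert from UTC-4).
Pablo: free for 16:00-17:30. Ravi: not fully free for 16:00-17:30. Wei: not fully free for 16:00-17:30. Clara: not fully free for 16:00-17:30. Esperanza: not fully free for 16:00-17:30. Bashir: free for 16:00-17:30. Vera: free for 16:00-17:30.

Clara, Esperanza, Ravi, Wei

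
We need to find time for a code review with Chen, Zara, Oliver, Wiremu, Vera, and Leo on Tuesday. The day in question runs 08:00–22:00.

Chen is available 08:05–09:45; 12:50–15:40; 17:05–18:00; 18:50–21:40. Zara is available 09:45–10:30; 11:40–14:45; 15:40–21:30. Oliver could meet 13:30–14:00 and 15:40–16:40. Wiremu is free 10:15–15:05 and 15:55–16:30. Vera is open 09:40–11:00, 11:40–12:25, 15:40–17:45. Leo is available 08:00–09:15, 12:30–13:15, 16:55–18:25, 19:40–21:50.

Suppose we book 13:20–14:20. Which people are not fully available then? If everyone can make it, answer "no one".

Leo, Oliver, Vera

Chen: free for 13:20-14:20. Zara: free for 13:20-14:20. Oliver: not fully free for 13:20-14:20. Wiremu: free for 13:20-14:20. Vera: not fully free for 13:20-14:20. Leo: not fully free for 13:20-14:20.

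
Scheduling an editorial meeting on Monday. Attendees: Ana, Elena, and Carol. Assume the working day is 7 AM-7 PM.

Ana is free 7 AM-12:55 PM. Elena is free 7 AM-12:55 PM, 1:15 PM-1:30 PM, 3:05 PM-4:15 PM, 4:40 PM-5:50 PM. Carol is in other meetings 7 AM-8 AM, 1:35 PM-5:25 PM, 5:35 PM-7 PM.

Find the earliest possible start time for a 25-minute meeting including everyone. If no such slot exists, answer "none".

08:00

Ana free: 07:00-12:55.
Elena free: 07:00-12:55, 13:15-13:30, 15:05-16:15, 16:40-17:50.
Carol free: 08:00-13:35, 17:25-17:35 (invert busy blocks within the working day).
Ana ∩ Elena: 07:00-12:55.
Ana ∩ Elena ∩ Carol: 08:00-12:55.
The first common window of at least 25 minutes is 08:00-12:55, so the earliest start is 08:00.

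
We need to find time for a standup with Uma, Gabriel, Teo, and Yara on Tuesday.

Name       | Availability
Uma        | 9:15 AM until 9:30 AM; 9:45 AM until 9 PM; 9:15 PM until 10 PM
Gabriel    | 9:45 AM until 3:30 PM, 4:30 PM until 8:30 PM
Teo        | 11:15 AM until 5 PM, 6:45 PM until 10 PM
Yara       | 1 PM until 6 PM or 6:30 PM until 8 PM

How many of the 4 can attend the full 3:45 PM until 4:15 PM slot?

Uma, Teo, and Yara can make the full 15:45-16:15 slot — that's 3.

3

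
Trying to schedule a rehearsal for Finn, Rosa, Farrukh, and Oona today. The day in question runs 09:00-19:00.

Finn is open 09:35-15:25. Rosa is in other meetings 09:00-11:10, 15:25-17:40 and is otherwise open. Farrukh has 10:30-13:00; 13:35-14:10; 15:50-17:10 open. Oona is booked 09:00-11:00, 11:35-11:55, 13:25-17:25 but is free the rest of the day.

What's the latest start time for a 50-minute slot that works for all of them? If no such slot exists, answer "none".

Finn free: 09:35-15:25.
Rosa free: 11:10-15:25, 17:40-19:00 (invert busy blocks within the working day).
Farrukh free: 10:30-13:00, 13:35-14:10, 15:50-17:10.
Oona free: 11:00-11:35, 11:55-13:25, 17:25-19:00 (invert busy blocks within the working day).
Finn ∩ Rosa: 11:10-15:25.
Finn ∩ Rosa ∩ Farrukh: 11:10-13:00, 13:35-14:10.
Finn ∩ Rosa ∩ Farrukh ∩ Oona: 11:10-11:35, 11:55-13:00.
So the common availability across everyone is 11:10-11:35, 11:55-13:00.
The last common window of at least 50 minutes is 11:55-13:00; a 50-minute meeting can start as late as 12:10 and still end by 13:00.

12:10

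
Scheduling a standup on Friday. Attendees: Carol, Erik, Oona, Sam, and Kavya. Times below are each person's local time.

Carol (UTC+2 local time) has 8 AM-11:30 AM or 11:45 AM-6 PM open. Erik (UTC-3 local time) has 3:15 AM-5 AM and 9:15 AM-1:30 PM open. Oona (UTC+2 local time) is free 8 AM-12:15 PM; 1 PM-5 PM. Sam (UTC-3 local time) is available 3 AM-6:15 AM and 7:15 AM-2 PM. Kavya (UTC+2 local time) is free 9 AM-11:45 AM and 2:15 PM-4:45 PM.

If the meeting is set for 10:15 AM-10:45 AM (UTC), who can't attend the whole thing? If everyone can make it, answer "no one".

Carol in UTC: 06:00-09:30, 09:45-16:00 (subtract 2h to convert from UTC+2).
Erik in UTC: 06:15-08:00, 12:15-16:30 (add 3h to convert from UTC-3).
Oona in UTC: 06:00-10:15, 11:00-15:00 (subtract 2h to convert from UTC+2).
Sam in UTC: 06:00-09:15, 10:15-17:00 (add 3h to convert from UTC-3).
Kavya in UTC: 07:00-09:45, 12:15-14:45 (subtract 2h to convert from UTC+2).
Carol: free for 10:15-10:45. Erik: not fully free for 10:15-10:45. Oona: not fully free for 10:15-10:45. Sam: free for 10:15-10:45. Kavya: not fully free for 10:15-10:45.

Erik, Kavya, Oona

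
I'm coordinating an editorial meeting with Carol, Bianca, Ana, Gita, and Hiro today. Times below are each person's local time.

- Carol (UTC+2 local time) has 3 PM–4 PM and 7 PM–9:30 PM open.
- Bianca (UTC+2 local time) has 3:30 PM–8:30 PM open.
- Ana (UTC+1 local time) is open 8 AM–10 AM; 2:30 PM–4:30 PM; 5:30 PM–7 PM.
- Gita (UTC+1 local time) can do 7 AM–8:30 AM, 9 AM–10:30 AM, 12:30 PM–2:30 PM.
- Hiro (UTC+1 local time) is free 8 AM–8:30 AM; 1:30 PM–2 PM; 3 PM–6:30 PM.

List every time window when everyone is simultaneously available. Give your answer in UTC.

none

Carol in UTC: 13:00-14:00, 17:00-19:30 (subtract 2h to convert from UTC+2).
Bianca in UTC: 13:30-18:30 (subtract 2h to convert from UTC+2).
Ana in UTC: 07:00-09:00, 13:30-15:30, 16:30-18:00 (subtract 1h to convert from UTC+1).
Gita in UTC: 06:00-07:30, 08:00-09:30, 11:30-13:30 (subtract 1h to convert from UTC+1).
Hiro in UTC: 07:00-07:30, 12:30-13:00, 14:00-17:30 (subtract 1h to convert from UTC+1).
Carol ∩ Bianca: 13:30-14:00, 17:00-18:30.
Carol ∩ Bianca ∩ Ana: 13:30-14:00, 17:00-18:00.
Carol ∩ Bianca ∩ Ana ∩ Gita: ∅.
Carol ∩ Bianca ∩ Ana ∩ Gita ∩ Hiro: ∅.
There is no time when everyone is free.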